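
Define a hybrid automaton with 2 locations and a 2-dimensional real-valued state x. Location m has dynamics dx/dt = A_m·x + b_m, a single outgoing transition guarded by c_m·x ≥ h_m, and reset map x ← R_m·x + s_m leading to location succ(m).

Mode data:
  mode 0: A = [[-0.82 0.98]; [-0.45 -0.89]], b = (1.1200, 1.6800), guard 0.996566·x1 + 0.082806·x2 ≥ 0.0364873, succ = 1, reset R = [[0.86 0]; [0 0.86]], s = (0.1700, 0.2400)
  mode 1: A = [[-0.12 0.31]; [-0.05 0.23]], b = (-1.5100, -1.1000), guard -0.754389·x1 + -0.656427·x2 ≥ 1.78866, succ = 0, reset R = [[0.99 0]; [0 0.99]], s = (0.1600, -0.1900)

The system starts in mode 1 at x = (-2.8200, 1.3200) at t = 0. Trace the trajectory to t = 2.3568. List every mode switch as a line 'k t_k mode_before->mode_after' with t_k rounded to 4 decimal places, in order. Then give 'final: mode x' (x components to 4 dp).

Mode 1: guard c·x = 1.7887 hit at Δt = 0.5043 (t = 0.5043), x⁻ = (-3.2191, 0.9747) → reset → x⁺ = (-3.0270, 0.7750), jump to mode 0
Mode 0: guard c·x = 0.0365 hit at Δt = 0.8001 (t = 1.3044), x⁻ = (-0.1025, 1.6739) → reset → x⁺ = (0.0819, 1.6795), jump to mode 1
Mode 1: flow for 1.0524 to horizon, guard not reached → x = (-1.0312, 0.8560)

1 0.5043 1->0
2 1.3044 0->1
final: 1 -1.0312 0.8560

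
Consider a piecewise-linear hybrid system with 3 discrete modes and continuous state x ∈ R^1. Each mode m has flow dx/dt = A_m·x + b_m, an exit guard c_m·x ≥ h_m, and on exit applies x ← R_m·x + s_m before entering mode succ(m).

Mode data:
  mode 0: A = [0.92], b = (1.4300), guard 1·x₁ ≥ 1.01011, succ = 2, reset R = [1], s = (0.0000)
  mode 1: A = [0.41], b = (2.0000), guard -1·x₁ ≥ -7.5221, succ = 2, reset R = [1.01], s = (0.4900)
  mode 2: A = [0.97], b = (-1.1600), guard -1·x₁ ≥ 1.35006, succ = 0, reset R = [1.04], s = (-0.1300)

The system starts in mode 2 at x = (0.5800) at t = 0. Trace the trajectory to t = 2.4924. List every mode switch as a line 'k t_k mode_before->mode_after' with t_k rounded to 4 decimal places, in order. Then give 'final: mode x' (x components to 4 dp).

Mode 2: guard c·x = 1.3501 hit at Δt = 1.4631 (t = 1.4631), x⁻ = (-1.3501) → reset → x⁺ = (-1.5341), jump to mode 0
Mode 0: flow for 1.0293 to horizon, guard not reached → x = (-1.5021)

1 1.4631 2->0
final: 0 -1.5021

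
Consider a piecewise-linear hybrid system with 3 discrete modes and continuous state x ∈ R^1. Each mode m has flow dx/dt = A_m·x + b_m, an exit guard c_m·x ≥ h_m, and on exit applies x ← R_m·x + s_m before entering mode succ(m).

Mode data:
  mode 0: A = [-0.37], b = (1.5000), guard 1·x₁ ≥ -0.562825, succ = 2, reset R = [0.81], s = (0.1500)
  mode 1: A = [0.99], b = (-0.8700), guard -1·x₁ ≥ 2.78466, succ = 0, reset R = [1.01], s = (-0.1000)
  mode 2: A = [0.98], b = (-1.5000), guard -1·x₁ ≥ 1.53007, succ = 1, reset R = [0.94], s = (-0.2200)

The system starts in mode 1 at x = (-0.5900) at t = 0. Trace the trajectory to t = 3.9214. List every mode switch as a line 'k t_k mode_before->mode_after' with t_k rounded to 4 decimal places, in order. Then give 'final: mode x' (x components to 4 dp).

1 0.9232 1->0
2 2.0351 0->2
3 2.5563 2->1
4 2.9274 1->0
final: 0 -0.7687

Mode 1: guard c·x = 2.7847 hit at Δt = 0.9232 (t = 0.9232), x⁻ = (-2.7847) → reset → x⁺ = (-2.9125), jump to mode 0
Mode 0: guard c·x = -0.5628 hit at Δt = 1.1119 (t = 2.0351), x⁻ = (-0.5628) → reset → x⁺ = (-0.3059), jump to mode 2
Mode 2: guard c·x = 1.5301 hit at Δt = 0.5212 (t = 2.5563), x⁻ = (-1.5301) → reset → x⁺ = (-1.6583), jump to mode 1
Mode 1: guard c·x = 2.7847 hit at Δt = 0.3711 (t = 2.9274), x⁻ = (-2.7847) → reset → x⁺ = (-2.9125), jump to mode 0
Mode 0: flow for 0.9940 to horizon, guard not reached → x = (-0.7687)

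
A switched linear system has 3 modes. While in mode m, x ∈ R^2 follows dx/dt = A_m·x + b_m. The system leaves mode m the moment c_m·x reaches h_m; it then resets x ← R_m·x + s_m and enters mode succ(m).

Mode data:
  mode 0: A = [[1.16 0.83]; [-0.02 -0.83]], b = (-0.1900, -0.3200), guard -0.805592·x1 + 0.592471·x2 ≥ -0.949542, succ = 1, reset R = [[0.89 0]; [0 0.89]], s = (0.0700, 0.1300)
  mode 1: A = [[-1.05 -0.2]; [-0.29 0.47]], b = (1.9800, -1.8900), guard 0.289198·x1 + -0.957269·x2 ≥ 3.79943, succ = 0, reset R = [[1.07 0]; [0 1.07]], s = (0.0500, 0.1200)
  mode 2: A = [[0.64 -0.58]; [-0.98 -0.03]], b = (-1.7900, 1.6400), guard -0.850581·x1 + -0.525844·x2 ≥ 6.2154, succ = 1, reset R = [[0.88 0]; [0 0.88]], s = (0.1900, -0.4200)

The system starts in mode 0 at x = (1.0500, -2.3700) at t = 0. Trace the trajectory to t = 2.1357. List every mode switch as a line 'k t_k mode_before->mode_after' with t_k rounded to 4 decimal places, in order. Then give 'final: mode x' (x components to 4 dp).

1 0.9061 0->1
2 1.6888 1->0
final: 0 0.9785 -2.6602

Mode 0: guard c·x = -0.9495 hit at Δt = 0.9061 (t = 0.9061), x⁻ = (0.2017, -1.3284) → reset → x⁺ = (0.2495, -1.0523), jump to mode 1
Mode 1: guard c·x = 3.7994 hit at Δt = 0.7827 (t = 1.6888), x⁻ = (1.4191, -3.5403) → reset → x⁺ = (1.5684, -3.6681), jump to mode 0
Mode 0: flow for 0.4469 to horizon, guard not reached → x = (0.9785, -2.6602)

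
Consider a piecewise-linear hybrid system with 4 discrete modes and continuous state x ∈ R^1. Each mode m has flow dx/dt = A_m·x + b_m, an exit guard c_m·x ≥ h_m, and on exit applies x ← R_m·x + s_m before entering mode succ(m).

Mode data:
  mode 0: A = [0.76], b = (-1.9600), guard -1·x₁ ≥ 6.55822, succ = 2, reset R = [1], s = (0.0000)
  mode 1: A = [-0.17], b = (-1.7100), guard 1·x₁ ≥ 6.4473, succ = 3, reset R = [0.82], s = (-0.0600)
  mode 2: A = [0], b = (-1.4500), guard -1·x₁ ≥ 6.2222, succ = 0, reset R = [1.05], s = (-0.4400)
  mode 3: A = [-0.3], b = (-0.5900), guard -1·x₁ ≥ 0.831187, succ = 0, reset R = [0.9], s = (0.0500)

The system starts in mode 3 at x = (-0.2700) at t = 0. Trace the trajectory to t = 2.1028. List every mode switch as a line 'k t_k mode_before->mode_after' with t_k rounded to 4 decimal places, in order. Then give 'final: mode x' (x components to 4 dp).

1 1.3387 3->0
final: 0 -3.2781

Mode 3: guard c·x = 0.8312 hit at Δt = 1.3387 (t = 1.3387), x⁻ = (-0.8312) → reset → x⁺ = (-0.6981), jump to mode 0
Mode 0: flow for 0.7641 to horizon, guard not reached → x = (-3.2781)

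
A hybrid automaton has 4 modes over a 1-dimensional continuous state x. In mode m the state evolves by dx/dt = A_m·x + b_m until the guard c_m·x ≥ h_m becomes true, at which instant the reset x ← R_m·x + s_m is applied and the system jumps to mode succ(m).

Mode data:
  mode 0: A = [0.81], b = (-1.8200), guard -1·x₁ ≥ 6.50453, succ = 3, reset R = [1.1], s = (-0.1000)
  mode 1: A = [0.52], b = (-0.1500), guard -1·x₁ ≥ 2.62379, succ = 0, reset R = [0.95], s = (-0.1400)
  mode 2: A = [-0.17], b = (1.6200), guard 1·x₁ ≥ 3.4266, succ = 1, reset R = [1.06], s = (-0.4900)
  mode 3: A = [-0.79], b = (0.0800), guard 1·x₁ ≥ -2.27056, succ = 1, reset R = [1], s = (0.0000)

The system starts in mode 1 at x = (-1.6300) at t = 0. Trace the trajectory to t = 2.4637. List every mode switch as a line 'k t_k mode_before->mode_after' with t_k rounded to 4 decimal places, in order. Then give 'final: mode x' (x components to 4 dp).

1 0.8027 1->0
2 1.5239 0->3
final: 3 -3.3999

Mode 1: guard c·x = 2.6238 hit at Δt = 0.8027 (t = 0.8027), x⁻ = (-2.6238) → reset → x⁺ = (-2.6326), jump to mode 0
Mode 0: guard c·x = 6.5045 hit at Δt = 0.7212 (t = 1.5239), x⁻ = (-6.5045) → reset → x⁺ = (-7.2550), jump to mode 3
Mode 3: flow for 0.9398 to horizon, guard not reached → x = (-3.3999)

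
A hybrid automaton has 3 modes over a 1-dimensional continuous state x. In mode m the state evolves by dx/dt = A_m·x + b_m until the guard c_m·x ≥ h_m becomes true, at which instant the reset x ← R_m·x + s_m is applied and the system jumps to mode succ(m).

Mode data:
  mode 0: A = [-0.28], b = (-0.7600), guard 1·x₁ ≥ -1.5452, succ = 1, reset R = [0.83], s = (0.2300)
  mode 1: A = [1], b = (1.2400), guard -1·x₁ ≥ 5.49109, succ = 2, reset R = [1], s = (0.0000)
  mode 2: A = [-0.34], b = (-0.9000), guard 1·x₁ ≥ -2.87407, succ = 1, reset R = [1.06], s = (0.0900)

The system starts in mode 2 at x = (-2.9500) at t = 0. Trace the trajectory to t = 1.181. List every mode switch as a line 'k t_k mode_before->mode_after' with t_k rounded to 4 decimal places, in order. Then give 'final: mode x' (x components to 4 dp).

Mode 2: guard c·x = -2.8741 hit at Δt = 0.8486 (t = 0.8486), x⁻ = (-2.8741) → reset → x⁺ = (-2.9565), jump to mode 1
Mode 1: flow for 0.3324 to horizon, guard not reached → x = (-3.6332)

1 0.8486 2->1
final: 1 -3.6332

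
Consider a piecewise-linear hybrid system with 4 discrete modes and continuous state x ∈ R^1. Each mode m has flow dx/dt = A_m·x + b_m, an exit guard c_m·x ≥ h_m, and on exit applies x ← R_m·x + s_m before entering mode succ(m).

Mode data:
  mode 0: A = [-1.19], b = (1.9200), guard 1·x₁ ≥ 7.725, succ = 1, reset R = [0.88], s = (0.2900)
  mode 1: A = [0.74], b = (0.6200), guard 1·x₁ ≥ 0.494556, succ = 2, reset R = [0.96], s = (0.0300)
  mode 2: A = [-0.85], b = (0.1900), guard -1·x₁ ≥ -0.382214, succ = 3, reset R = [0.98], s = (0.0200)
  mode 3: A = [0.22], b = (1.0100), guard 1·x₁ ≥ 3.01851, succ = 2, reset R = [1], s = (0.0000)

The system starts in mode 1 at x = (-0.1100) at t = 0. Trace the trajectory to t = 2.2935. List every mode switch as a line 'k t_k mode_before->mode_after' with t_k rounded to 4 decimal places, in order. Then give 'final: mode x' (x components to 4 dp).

Mode 1: guard c·x = 0.4946 hit at Δt = 0.8171 (t = 0.8171), x⁻ = (0.4946) → reset → x⁺ = (0.5048), jump to mode 2
Mode 2: guard c·x = -0.3822 hit at Δt = 0.6733 (t = 1.4904), x⁻ = (0.3822) → reset → x⁺ = (0.3946), jump to mode 3
Mode 3: flow for 0.8031 to horizon, guard not reached → x = (1.3580)

1 0.8171 1->2
2 1.4904 2->3
final: 3 1.3580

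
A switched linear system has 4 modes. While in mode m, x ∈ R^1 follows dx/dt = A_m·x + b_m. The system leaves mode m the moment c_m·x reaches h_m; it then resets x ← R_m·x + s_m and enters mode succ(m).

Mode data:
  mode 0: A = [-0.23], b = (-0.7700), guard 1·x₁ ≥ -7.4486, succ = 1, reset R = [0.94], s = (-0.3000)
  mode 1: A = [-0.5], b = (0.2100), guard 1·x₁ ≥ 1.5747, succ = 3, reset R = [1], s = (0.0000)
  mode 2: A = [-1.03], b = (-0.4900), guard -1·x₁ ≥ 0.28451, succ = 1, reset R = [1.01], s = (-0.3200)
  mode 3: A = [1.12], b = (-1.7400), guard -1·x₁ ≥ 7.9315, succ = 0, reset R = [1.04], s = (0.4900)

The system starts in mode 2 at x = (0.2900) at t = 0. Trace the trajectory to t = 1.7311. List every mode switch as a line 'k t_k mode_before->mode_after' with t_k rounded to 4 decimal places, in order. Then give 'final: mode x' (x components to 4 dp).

Mode 2: guard c·x = 0.2845 hit at Δt = 1.3470 (t = 1.3470), x⁻ = (-0.2845) → reset → x⁺ = (-0.6074), jump to mode 1
Mode 1: flow for 0.3841 to horizon, guard not reached → x = (-0.4278)

1 1.3470 2->1
final: 1 -0.4278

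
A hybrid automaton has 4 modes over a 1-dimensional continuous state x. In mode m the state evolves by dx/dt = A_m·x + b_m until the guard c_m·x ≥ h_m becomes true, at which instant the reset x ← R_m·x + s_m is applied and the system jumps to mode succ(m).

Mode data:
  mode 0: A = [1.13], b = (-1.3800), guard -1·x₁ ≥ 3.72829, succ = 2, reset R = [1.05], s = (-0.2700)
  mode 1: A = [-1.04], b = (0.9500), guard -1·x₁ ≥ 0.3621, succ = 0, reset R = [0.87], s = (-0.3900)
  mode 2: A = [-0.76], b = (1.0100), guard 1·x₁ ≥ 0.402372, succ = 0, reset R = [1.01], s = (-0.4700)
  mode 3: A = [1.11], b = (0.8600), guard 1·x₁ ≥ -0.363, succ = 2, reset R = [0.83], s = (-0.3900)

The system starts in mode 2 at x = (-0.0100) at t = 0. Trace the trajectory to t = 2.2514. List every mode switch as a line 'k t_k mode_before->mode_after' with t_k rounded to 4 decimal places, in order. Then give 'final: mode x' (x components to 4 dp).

1 0.4844 2->0
2 1.6779 0->2
final: 2 -2.2368

Mode 2: guard c·x = 0.4024 hit at Δt = 0.4844 (t = 0.4844), x⁻ = (0.4024) → reset → x⁺ = (-0.0636), jump to mode 0
Mode 0: guard c·x = 3.7283 hit at Δt = 1.1935 (t = 1.6779), x⁻ = (-3.7283) → reset → x⁺ = (-4.1847), jump to mode 2
Mode 2: flow for 0.5735 to horizon, guard not reached → x = (-2.2368)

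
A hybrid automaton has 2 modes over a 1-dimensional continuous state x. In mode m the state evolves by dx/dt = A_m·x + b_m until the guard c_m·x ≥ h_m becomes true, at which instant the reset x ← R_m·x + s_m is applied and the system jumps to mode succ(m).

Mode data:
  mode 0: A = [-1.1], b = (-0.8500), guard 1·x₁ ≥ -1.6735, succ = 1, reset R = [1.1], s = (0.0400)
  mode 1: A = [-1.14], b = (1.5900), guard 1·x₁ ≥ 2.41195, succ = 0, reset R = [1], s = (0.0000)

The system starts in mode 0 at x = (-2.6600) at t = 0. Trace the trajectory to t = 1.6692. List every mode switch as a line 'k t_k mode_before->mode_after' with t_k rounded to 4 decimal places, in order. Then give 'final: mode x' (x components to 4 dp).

Mode 0: guard c·x = -1.6735 hit at Δt = 0.6724 (t = 0.6724), x⁻ = (-1.6735) → reset → x⁺ = (-1.8009), jump to mode 1
Mode 1: flow for 0.9968 to horizon, guard not reached → x = (0.3690)

1 0.6724 0->1
final: 1 0.3690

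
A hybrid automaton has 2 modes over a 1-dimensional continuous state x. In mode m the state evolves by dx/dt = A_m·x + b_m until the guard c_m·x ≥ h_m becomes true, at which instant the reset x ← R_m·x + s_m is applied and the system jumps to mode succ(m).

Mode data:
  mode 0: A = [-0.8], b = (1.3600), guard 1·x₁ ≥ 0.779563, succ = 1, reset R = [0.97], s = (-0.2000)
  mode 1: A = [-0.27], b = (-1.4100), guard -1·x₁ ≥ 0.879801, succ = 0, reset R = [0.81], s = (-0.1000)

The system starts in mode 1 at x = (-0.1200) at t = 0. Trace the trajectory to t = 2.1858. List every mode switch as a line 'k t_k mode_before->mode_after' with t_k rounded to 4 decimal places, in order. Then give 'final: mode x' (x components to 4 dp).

Mode 1: guard c·x = 0.8798 hit at Δt = 0.5972 (t = 0.5972), x⁻ = (-0.8798) → reset → x⁺ = (-0.8126), jump to mode 0
Mode 0: guard c·x = 0.7796 hit at Δt = 1.2553 (t = 1.8525), x⁻ = (0.7796) → reset → x⁺ = (0.5562), jump to mode 1
Mode 1: flow for 0.3333 to horizon, guard not reached → x = (0.0589)

1 0.5972 1->0
2 1.8525 0->1
final: 1 0.0589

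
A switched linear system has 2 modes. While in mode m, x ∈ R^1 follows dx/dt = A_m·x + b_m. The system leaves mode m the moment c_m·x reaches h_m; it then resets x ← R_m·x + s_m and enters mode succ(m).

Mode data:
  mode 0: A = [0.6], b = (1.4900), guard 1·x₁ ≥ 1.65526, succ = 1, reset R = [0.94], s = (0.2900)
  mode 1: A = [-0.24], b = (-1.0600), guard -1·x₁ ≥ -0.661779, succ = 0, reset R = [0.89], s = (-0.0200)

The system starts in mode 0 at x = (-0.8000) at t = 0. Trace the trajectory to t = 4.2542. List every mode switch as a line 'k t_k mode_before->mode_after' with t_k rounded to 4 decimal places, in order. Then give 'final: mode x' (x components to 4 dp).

1 1.4993 0->1
2 2.3726 1->0
3 2.8800 0->1
4 3.7533 1->0
final: 0 1.6390

Mode 0: guard c·x = 1.6553 hit at Δt = 1.4993 (t = 1.4993), x⁻ = (1.6553) → reset → x⁺ = (1.8459), jump to mode 1
Mode 1: guard c·x = -0.6618 hit at Δt = 0.8733 (t = 2.3726), x⁻ = (0.6618) → reset → x⁺ = (0.5690), jump to mode 0
Mode 0: guard c·x = 1.6553 hit at Δt = 0.5074 (t = 2.8800), x⁻ = (1.6553) → reset → x⁺ = (1.8459), jump to mode 1
Mode 1: guard c·x = -0.6618 hit at Δt = 0.8733 (t = 3.7533), x⁻ = (0.6618) → reset → x⁺ = (0.5690), jump to mode 0
Mode 0: flow for 0.5009 to horizon, guard not reached → x = (1.6390)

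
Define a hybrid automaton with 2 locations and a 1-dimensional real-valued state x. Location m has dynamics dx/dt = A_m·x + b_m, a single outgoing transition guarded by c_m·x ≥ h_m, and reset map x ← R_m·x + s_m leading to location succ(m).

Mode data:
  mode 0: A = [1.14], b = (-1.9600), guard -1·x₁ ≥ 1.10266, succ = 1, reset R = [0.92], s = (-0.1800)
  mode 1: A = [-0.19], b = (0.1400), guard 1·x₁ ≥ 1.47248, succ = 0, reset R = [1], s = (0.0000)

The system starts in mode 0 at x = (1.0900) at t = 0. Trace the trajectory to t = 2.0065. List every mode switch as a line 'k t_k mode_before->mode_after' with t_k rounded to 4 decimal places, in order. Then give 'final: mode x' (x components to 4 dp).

Mode 0: guard c·x = 1.1027 hit at Δt = 1.3163 (t = 1.3163), x⁻ = (-1.1027) → reset → x⁺ = (-1.1944), jump to mode 1
Mode 1: flow for 0.6902 to horizon, guard not reached → x = (-0.9571)

1 1.3163 0->1
final: 1 -0.9571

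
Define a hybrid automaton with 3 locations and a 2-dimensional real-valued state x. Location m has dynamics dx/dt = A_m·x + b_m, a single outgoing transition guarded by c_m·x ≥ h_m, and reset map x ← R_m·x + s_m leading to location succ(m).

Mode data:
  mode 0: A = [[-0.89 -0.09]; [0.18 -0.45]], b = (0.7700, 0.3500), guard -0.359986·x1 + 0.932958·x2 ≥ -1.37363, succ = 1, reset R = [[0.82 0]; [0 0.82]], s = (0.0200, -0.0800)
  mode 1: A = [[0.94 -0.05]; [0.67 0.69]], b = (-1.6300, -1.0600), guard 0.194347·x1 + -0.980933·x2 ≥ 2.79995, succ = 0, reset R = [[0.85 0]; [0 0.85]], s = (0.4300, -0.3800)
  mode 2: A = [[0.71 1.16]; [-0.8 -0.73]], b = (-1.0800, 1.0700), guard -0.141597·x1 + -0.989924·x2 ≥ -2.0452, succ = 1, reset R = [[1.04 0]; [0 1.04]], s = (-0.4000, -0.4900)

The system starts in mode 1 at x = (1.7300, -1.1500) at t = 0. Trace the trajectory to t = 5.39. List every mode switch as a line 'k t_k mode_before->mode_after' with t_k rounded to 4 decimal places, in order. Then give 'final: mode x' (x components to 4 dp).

1 1.2634 1->0
2 2.3815 0->1
3 3.5555 1->0
4 4.7859 0->1
final: 1 0.0564 -2.0906

Mode 1: guard c·x = 2.7999 hit at Δt = 1.2634 (t = 1.2634), x⁻ = (1.9153, -2.4749) → reset → x⁺ = (2.0580, -2.4837), jump to mode 0
Mode 0: guard c·x = -1.3736 hit at Δt = 1.1181 (t = 2.3815), x⁻ = (1.4022, -0.9313) → reset → x⁺ = (1.1698, -0.8437), jump to mode 1
Mode 1: guard c·x = 2.7999 hit at Δt = 1.1740 (t = 3.5555), x⁻ = (0.1901, -2.8167) → reset → x⁺ = (0.5916, -2.7742), jump to mode 0
Mode 0: guard c·x = -1.3736 hit at Δt = 1.2304 (t = 4.7859), x⁻ = (0.8905, -1.1287) → reset → x⁺ = (0.7502, -1.0056), jump to mode 1
Mode 1: flow for 0.6041 to horizon, guard not reached → x = (0.0564, -2.0906)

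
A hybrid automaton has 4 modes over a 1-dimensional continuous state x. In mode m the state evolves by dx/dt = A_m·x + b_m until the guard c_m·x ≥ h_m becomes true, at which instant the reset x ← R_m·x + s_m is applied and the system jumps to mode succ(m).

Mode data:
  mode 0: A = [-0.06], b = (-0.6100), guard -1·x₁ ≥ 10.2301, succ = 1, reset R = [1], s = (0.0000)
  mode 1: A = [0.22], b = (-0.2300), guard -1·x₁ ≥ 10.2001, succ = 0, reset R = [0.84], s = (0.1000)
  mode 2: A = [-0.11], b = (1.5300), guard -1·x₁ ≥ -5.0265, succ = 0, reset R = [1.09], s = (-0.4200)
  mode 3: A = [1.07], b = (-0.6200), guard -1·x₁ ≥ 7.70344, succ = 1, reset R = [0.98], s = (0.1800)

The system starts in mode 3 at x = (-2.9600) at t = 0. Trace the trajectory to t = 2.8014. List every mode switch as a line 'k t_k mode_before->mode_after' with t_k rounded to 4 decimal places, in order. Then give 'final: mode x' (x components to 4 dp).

1 0.7946 3->1
2 2.1127 1->0
final: 0 -8.5368

Mode 3: guard c·x = 7.7034 hit at Δt = 0.7946 (t = 0.7946), x⁻ = (-7.7034) → reset → x⁺ = (-7.3694), jump to mode 1
Mode 1: guard c·x = 10.2001 hit at Δt = 1.3181 (t = 2.1127), x⁻ = (-10.2001) → reset → x⁺ = (-8.4681), jump to mode 0
Mode 0: flow for 0.6887 to horizon, guard not reached → x = (-8.5368)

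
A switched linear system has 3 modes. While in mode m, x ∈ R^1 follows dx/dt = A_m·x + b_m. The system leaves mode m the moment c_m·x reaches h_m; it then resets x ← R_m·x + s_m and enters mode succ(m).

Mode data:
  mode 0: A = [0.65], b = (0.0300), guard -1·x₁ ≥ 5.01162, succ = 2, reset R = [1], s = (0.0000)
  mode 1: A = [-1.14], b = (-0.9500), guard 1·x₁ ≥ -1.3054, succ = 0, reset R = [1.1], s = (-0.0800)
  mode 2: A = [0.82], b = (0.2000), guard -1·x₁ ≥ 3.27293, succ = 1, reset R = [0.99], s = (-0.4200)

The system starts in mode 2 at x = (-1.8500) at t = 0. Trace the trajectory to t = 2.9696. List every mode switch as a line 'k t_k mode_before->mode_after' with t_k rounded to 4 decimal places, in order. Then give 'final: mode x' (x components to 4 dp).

Mode 2: guard c·x = 3.2729 hit at Δt = 0.7737 (t = 0.7737), x⁻ = (-3.2729) → reset → x⁺ = (-3.6602), jump to mode 1
Mode 1: guard c·x = -1.3054 hit at Δt = 1.5700 (t = 2.3437), x⁻ = (-1.3054) → reset → x⁺ = (-1.5159), jump to mode 0
Mode 0: flow for 0.6259 to horizon, guard not reached → x = (-2.2538)

1 0.7737 2->1
2 2.3437 1->0
final: 0 -2.2538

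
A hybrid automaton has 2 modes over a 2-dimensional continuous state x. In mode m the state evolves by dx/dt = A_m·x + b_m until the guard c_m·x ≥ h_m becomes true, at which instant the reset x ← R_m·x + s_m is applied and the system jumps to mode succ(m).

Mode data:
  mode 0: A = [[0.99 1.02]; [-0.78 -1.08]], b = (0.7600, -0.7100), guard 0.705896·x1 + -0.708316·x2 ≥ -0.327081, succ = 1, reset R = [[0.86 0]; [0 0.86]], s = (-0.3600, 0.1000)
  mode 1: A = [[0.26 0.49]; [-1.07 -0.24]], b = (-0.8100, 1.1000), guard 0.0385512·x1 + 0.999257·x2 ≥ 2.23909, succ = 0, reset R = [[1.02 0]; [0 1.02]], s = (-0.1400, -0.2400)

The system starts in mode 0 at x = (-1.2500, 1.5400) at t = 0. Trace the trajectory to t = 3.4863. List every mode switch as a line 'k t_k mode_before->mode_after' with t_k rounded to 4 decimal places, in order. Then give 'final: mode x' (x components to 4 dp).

1 1.1220 0->1
2 2.2904 1->0
3 3.0638 0->1
final: 1 -0.3589 1.1743

Mode 0: guard c·x = -0.3271 hit at Δt = 1.1220 (t = 1.1220), x⁻ = (-0.1688, 0.2936) → reset → x⁺ = (-0.5052, 0.3525), jump to mode 1
Mode 1: guard c·x = 2.2391 hit at Δt = 1.1684 (t = 2.2904), x⁻ = (-0.9442, 2.2772) → reset → x⁺ = (-1.1031, 2.0827), jump to mode 0
Mode 0: guard c·x = -0.3271 hit at Δt = 0.7734 (t = 3.0638), x⁻ = (0.2119, 0.6730) → reset → x⁺ = (-0.1777, 0.6788), jump to mode 1
Mode 1: flow for 0.4225 to horizon, guard not reached → x = (-0.3589, 1.1743)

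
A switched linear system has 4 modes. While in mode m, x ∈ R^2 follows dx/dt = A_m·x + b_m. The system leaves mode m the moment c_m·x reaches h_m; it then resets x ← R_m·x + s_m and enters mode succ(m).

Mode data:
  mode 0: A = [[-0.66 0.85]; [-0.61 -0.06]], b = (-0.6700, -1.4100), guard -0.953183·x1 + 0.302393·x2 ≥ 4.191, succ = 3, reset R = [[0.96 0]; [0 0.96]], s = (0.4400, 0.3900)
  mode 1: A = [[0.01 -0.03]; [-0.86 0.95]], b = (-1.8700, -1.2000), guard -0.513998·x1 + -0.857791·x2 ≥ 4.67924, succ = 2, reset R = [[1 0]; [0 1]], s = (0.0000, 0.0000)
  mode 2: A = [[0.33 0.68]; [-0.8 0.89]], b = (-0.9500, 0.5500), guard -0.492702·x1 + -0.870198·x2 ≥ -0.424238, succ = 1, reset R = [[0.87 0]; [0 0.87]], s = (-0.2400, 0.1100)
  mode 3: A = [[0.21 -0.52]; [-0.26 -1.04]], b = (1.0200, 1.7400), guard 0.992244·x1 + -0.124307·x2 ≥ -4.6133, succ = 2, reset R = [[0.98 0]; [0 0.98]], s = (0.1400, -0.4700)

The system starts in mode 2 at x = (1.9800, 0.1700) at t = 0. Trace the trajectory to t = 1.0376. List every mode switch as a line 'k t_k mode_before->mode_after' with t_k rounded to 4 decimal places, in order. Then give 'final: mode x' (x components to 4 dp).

1 0.6105 2->1
final: 1 0.4733 -1.5057

Mode 2: guard c·x = -0.4242 hit at Δt = 0.6105 (t = 0.6105), x⁻ = (1.7205, -0.4866) → reset → x⁺ = (1.2569, -0.3134), jump to mode 1
Mode 1: flow for 0.4271 to horizon, guard not reached → x = (0.4733, -1.5057)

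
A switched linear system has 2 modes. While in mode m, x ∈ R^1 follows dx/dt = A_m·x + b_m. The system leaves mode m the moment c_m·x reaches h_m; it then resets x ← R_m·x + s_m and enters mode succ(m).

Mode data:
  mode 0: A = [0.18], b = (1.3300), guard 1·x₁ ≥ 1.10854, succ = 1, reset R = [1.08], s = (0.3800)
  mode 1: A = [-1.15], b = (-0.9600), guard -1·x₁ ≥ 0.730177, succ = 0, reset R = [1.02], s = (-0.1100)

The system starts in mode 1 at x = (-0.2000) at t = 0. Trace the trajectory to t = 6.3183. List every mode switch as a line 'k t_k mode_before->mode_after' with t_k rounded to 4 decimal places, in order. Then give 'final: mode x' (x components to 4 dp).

1 1.5679 1->0
2 3.0275 0->1
3 5.7562 1->0
final: 0 -0.1591

Mode 1: guard c·x = 0.7302 hit at Δt = 1.5679 (t = 1.5679), x⁻ = (-0.7302) → reset → x⁺ = (-0.8548), jump to mode 0
Mode 0: guard c·x = 1.1085 hit at Δt = 1.4596 (t = 3.0275), x⁻ = (1.1085) → reset → x⁺ = (1.5772), jump to mode 1
Mode 1: guard c·x = 0.7302 hit at Δt = 2.7287 (t = 5.7562), x⁻ = (-0.7302) → reset → x⁺ = (-0.8548), jump to mode 0
Mode 0: flow for 0.5621 to horizon, guard not reached → x = (-0.1591)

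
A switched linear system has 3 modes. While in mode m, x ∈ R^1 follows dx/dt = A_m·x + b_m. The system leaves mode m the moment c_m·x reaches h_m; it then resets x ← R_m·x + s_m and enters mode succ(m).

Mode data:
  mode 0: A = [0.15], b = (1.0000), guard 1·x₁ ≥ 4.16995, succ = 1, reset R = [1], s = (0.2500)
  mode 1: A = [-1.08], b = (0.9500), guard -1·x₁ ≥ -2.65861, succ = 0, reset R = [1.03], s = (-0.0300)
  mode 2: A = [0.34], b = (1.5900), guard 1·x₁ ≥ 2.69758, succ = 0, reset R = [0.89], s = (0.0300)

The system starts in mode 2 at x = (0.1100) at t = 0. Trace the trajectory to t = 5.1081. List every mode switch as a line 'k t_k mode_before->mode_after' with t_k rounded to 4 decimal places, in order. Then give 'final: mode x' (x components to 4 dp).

1 1.2711 2->0
2 2.4373 0->1
3 3.0745 1->0
4 4.0404 0->1
5 4.6776 1->0
final: 0 3.3338

Mode 2: guard c·x = 2.6976 hit at Δt = 1.2711 (t = 1.2711), x⁻ = (2.6976) → reset → x⁺ = (2.4308), jump to mode 0
Mode 0: guard c·x = 4.1700 hit at Δt = 1.1662 (t = 2.4373), x⁻ = (4.1700) → reset → x⁺ = (4.4200), jump to mode 1
Mode 1: guard c·x = -2.6586 hit at Δt = 0.6372 (t = 3.0745), x⁻ = (2.6586) → reset → x⁺ = (2.7084), jump to mode 0
Mode 0: guard c·x = 4.1700 hit at Δt = 0.9659 (t = 4.0404), x⁻ = (4.1699) → reset → x⁺ = (4.4199), jump to mode 1
Mode 1: guard c·x = -2.6586 hit at Δt = 0.6372 (t = 4.6776), x⁻ = (2.6586) → reset → x⁺ = (2.7084), jump to mode 0
Mode 0: flow for 0.4305 to horizon, guard not reached → x = (3.3338)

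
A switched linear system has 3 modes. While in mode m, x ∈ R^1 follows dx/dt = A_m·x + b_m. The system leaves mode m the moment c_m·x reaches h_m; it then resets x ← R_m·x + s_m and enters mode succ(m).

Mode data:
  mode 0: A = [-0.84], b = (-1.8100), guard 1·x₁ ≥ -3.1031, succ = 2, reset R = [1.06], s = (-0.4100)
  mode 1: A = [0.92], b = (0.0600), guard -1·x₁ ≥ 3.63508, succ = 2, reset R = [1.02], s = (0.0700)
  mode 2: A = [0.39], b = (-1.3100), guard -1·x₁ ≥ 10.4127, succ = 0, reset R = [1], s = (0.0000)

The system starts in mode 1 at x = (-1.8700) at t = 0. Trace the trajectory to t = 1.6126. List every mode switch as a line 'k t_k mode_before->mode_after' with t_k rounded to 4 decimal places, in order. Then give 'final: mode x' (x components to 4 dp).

1 0.7414 1->2
final: 2 -6.4688

Mode 1: guard c·x = 3.6351 hit at Δt = 0.7414 (t = 0.7414), x⁻ = (-3.6351) → reset → x⁺ = (-3.6378), jump to mode 2
Mode 2: flow for 0.8712 to horizon, guard not reached → x = (-6.4688)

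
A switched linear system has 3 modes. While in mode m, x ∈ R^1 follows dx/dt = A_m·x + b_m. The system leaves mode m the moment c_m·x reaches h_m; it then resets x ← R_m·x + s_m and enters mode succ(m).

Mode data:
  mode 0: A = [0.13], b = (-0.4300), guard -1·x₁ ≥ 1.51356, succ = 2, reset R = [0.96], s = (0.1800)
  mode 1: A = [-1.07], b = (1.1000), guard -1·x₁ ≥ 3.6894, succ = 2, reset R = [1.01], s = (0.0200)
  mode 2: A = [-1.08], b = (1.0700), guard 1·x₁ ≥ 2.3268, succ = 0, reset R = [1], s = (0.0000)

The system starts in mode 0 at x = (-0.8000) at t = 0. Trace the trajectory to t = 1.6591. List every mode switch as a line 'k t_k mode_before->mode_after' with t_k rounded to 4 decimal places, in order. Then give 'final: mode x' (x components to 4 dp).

1 1.2321 0->2
final: 2 -0.4367

Mode 0: guard c·x = 1.5136 hit at Δt = 1.2321 (t = 1.2321), x⁻ = (-1.5136) → reset → x⁺ = (-1.2730), jump to mode 2
Mode 2: flow for 0.4270 to horizon, guard not reached → x = (-0.4367)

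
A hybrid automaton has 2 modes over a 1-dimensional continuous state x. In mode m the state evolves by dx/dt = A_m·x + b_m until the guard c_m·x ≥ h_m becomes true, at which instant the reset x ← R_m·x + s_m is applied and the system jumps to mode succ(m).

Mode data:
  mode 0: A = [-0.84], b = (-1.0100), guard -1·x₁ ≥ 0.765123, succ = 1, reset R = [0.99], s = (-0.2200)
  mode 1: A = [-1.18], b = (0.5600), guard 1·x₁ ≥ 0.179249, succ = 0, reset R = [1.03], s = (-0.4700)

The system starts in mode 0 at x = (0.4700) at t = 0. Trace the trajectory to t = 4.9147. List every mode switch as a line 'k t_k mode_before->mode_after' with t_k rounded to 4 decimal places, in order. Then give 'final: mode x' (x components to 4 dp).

1 1.5970 0->1
2 2.9467 1->0
3 3.8284 0->1
final: 1 0.0716

Mode 0: guard c·x = 0.7651 hit at Δt = 1.5970 (t = 1.5970), x⁻ = (-0.7651) → reset → x⁺ = (-0.9775), jump to mode 1
Mode 1: guard c·x = 0.1792 hit at Δt = 1.3497 (t = 2.9467), x⁻ = (0.1792) → reset → x⁺ = (-0.2854), jump to mode 0
Mode 0: guard c·x = 0.7651 hit at Δt = 0.8817 (t = 3.8284), x⁻ = (-0.7651) → reset → x⁺ = (-0.9775), jump to mode 1
Mode 1: flow for 1.0863 to horizon, guard not reached → x = (0.0716)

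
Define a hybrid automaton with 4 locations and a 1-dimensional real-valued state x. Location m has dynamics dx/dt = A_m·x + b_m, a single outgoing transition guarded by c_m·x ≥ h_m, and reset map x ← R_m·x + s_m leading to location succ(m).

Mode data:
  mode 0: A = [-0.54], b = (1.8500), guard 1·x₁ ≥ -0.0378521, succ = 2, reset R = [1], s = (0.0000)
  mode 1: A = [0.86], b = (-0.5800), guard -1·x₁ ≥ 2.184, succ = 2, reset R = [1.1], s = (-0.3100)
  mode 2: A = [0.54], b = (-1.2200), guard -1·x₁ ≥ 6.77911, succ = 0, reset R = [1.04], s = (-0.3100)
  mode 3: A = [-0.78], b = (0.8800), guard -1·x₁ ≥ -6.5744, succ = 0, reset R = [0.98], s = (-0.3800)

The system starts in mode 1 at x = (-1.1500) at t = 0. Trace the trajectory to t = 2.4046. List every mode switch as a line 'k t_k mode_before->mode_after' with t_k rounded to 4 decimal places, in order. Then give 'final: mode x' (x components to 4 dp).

1 0.5221 1->2
2 1.6290 2->0
final: 0 -3.6695

Mode 1: guard c·x = 2.1840 hit at Δt = 0.5221 (t = 0.5221), x⁻ = (-2.1840) → reset → x⁺ = (-2.7124), jump to mode 2
Mode 2: guard c·x = 6.7791 hit at Δt = 1.1069 (t = 1.6290), x⁻ = (-6.7791) → reset → x⁺ = (-7.3603), jump to mode 0
Mode 0: flow for 0.7756 to horizon, guard not reached → x = (-3.6695)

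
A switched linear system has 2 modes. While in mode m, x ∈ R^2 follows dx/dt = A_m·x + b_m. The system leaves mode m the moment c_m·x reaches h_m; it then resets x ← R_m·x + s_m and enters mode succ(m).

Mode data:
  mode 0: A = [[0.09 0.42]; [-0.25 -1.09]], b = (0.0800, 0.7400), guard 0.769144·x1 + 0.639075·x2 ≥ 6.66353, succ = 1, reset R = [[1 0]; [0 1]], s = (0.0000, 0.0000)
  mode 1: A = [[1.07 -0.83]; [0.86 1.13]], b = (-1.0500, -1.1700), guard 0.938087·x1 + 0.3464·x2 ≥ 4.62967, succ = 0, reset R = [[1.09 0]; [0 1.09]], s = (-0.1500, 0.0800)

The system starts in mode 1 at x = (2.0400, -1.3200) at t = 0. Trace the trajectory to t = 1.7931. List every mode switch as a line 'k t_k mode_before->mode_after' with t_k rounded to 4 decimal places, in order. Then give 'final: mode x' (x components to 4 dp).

1 0.8633 1->0
final: 0 5.8754 -0.8580

Mode 1: guard c·x = 4.6297 hit at Δt = 0.8633 (t = 0.8633), x⁻ = (5.3767, -1.1955) → reset → x⁺ = (5.7106, -1.2231), jump to mode 0
Mode 0: flow for 0.9298 to horizon, guard not reached → x = (5.8754, -0.8580)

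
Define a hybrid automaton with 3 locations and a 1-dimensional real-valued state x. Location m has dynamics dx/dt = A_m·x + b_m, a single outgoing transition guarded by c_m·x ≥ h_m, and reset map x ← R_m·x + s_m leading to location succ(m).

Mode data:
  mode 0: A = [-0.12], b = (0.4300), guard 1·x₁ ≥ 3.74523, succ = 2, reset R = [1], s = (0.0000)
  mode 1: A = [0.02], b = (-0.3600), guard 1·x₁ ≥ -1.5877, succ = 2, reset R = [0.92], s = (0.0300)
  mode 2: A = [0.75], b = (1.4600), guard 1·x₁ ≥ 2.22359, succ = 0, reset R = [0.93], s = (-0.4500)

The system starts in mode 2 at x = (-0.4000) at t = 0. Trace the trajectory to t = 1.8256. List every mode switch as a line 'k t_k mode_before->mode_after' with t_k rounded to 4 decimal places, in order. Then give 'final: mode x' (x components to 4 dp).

1 1.3225 2->0
final: 0 1.7331

Mode 2: guard c·x = 2.2236 hit at Δt = 1.3225 (t = 1.3225), x⁻ = (2.2236) → reset → x⁺ = (1.6179), jump to mode 0
Mode 0: flow for 0.5031 to horizon, guard not reached → x = (1.7331)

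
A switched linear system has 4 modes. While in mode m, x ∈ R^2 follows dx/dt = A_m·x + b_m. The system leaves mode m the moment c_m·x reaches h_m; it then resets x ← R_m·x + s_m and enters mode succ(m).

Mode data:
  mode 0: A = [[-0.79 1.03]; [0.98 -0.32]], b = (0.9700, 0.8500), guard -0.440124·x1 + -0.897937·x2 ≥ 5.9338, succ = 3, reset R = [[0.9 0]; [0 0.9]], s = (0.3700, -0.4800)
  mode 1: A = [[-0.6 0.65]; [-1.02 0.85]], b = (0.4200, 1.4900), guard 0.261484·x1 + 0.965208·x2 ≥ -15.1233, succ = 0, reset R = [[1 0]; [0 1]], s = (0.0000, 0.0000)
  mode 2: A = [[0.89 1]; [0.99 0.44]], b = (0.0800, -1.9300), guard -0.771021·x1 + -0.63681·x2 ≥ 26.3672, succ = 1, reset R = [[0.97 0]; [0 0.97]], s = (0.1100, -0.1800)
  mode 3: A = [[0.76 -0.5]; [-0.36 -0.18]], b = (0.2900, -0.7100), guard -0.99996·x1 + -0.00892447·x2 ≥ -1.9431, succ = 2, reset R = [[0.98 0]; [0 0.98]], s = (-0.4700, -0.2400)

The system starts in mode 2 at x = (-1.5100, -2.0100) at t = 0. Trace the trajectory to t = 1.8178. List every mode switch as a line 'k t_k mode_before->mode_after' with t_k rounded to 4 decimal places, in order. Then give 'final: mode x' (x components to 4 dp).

1 1.2819 2->1
final: 1 -18.0495 -13.9578

Mode 2: guard c·x = 26.3672 hit at Δt = 1.2819 (t = 1.2819), x⁻ = (-19.3626, -17.9618) → reset → x⁺ = (-18.6717, -17.6029), jump to mode 1
Mode 1: flow for 0.5359 to horizon, guard not reached → x = (-18.0495, -13.9578)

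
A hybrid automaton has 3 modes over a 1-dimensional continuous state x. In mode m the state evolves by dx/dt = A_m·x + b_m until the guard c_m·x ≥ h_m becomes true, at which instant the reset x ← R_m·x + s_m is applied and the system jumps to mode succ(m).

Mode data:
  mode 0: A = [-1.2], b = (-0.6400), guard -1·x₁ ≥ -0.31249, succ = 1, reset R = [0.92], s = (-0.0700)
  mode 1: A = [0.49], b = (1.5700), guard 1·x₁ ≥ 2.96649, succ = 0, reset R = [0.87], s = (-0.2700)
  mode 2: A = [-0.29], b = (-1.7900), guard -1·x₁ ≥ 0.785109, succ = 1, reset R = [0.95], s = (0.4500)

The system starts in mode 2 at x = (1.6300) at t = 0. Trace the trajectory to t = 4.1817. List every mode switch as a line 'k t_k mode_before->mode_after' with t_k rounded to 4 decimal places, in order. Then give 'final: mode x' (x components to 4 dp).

1 1.2772 2->1
2 2.8124 1->0
3 3.8230 0->1
final: 1 0.8750

Mode 2: guard c·x = 0.7851 hit at Δt = 1.2772 (t = 1.2772), x⁻ = (-0.7851) → reset → x⁺ = (-0.2959), jump to mode 1
Mode 1: guard c·x = 2.9665 hit at Δt = 1.5352 (t = 2.8124), x⁻ = (2.9665) → reset → x⁺ = (2.3108), jump to mode 0
Mode 0: guard c·x = -0.3125 hit at Δt = 1.0106 (t = 3.8230), x⁻ = (0.3125) → reset → x⁺ = (0.2175), jump to mode 1
Mode 1: flow for 0.3587 to horizon, guard not reached → x = (0.8750)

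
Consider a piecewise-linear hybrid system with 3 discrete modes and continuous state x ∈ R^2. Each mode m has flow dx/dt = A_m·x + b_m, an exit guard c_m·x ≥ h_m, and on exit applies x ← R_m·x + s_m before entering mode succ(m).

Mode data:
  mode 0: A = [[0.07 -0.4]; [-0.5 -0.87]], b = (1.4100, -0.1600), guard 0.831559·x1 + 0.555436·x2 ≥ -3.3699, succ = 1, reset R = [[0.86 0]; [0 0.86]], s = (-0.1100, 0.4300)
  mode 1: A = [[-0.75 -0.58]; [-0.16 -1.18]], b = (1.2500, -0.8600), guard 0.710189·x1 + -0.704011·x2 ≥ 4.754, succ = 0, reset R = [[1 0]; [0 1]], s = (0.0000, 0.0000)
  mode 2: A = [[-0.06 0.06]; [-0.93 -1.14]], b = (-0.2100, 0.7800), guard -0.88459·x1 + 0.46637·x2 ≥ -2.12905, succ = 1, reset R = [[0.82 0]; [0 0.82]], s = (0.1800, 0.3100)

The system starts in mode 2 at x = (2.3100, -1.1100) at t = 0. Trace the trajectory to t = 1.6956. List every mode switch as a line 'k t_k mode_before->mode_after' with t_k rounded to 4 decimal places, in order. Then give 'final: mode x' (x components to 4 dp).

1 1.0984 2->1
final: 1 1.8804 -0.7520

Mode 2: guard c·x = -2.1290 hit at Δt = 1.0984 (t = 1.0984), x⁻ = (1.8699, -1.0185) → reset → x⁺ = (1.7133, -0.5251), jump to mode 1
Mode 1: flow for 0.5972 to horizon, guard not reached → x = (1.8804, -0.7520)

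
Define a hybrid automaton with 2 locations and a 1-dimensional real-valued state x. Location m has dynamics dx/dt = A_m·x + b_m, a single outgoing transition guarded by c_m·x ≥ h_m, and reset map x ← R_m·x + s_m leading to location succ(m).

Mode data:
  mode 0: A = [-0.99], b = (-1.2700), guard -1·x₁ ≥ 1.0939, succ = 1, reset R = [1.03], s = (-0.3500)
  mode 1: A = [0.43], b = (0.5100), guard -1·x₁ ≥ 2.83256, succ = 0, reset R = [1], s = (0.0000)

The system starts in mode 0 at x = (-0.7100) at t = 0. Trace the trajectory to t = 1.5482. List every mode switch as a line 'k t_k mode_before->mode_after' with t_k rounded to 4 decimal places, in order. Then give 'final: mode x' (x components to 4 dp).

1 1.1204 0->1
final: 1 -1.5354

Mode 0: guard c·x = 1.0939 hit at Δt = 1.1204 (t = 1.1204), x⁻ = (-1.0939) → reset → x⁺ = (-1.4767), jump to mode 1
Mode 1: flow for 0.4278 to horizon, guard not reached → x = (-1.5354)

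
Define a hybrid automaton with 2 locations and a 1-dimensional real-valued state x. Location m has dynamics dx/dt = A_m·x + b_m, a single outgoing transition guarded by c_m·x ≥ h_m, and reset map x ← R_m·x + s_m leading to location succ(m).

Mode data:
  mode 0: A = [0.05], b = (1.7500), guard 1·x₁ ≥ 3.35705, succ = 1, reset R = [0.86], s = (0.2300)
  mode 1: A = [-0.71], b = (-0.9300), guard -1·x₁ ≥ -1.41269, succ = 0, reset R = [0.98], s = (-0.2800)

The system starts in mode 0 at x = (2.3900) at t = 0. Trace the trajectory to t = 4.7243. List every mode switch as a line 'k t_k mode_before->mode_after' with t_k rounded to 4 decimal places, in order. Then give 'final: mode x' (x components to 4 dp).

1 0.5107 0->1
2 1.1954 1->0
3 2.4059 0->1
4 3.0906 1->0
5 4.3010 0->1
final: 1 1.9679

Mode 0: guard c·x = 3.3571 hit at Δt = 0.5107 (t = 0.5107), x⁻ = (3.3571) → reset → x⁺ = (3.1171), jump to mode 1
Mode 1: guard c·x = -1.4127 hit at Δt = 0.6847 (t = 1.1954), x⁻ = (1.4127) → reset → x⁺ = (1.1044), jump to mode 0
Mode 0: guard c·x = 3.3571 hit at Δt = 1.2105 (t = 2.4059), x⁻ = (3.3571) → reset → x⁺ = (3.1171), jump to mode 1
Mode 1: guard c·x = -1.4127 hit at Δt = 0.6847 (t = 3.0906), x⁻ = (1.4127) → reset → x⁺ = (1.1044), jump to mode 0
Mode 0: guard c·x = 3.3571 hit at Δt = 1.2105 (t = 4.3010), x⁻ = (3.3571) → reset → x⁺ = (3.1171), jump to mode 1
Mode 1: flow for 0.4233 to horizon, guard not reached → x = (1.9679)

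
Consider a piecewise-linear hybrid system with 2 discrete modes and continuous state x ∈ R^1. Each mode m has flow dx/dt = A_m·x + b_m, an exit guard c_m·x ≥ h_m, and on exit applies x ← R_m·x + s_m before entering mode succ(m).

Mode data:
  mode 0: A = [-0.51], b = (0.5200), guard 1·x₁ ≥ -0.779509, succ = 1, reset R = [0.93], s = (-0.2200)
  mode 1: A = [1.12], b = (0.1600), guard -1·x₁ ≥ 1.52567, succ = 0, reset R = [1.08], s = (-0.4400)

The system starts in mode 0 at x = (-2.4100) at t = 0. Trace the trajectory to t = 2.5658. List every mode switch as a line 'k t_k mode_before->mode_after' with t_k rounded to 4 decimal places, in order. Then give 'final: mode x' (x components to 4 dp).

1 1.2650 0->1
2 1.7513 1->0
final: 0 -1.0315

Mode 0: guard c·x = -0.7795 hit at Δt = 1.2650 (t = 1.2650), x⁻ = (-0.7795) → reset → x⁺ = (-0.9449), jump to mode 1
Mode 1: guard c·x = 1.5257 hit at Δt = 0.4863 (t = 1.7513), x⁻ = (-1.5257) → reset → x⁺ = (-2.0877), jump to mode 0
Mode 0: flow for 0.8145 to horizon, guard not reached → x = (-1.0315)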